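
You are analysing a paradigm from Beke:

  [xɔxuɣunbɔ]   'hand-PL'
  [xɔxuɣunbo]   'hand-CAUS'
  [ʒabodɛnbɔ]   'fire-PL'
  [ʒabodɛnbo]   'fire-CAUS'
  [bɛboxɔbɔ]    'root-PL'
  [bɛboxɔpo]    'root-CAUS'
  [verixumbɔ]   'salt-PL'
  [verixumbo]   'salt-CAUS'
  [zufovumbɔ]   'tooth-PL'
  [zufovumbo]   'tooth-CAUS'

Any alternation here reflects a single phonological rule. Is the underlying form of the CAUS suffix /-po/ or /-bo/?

/-po/

The CAUS suffix surfaces as [-bo] and [-po], depending on the final segment of the stem.
The PL suffix, which begins with [b], is invariant after every stem; so [b] is not altered by any rule here.
So the underlying form is /-po/, and voiceless stops become voiced after a nasal.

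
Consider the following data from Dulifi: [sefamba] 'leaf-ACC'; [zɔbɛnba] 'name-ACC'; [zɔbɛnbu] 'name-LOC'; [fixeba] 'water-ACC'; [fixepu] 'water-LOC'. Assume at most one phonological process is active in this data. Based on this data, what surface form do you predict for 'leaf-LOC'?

The LOC morpheme has two allomorphs, [-bu] and [-pu].
The ACC suffix, which begins with [b], is invariant after every stem; so [b] is not altered by any rule here.
So the underlying form is /-pu/, and voiceless stops become voiced after a nasal.
After 'leaf', which ends in a nasal, the suffix surfaces as [-bu], giving [sefambu].

[sefambu]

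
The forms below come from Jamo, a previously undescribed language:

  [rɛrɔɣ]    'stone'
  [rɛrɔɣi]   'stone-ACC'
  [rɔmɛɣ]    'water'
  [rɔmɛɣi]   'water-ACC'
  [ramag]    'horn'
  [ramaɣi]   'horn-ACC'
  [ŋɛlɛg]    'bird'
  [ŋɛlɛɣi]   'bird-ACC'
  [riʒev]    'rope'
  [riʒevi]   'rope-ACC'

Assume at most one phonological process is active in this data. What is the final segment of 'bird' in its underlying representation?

In [ŋɛlɛg] and [ŋɛlɛɣi] the final segment of 'bird' alternates: [g] ~ [ɣ].
If /ɣ/ were underlying and a rule turned it into [g] in isolation, 'water' would also alternate; but it has [ɣ] in both [rɔmɛɣ] and [rɔmɛɣi].
So /g/ is underlying, and a rule of intervocalic spirantization — voiced stops become fricatives between vowels — gives [ɣ].

/g/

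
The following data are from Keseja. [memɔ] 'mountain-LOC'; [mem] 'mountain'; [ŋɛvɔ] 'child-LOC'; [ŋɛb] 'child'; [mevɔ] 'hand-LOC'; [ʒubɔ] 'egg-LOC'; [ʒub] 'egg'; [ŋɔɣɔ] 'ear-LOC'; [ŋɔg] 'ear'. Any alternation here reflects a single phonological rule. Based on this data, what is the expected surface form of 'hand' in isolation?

The stem for 'child' ends in [v] in [ŋɛvɔ] but [b] in [ŋɛb].
But 'egg' keeps [b] in both environments ([ʒubɔ], [ʒub]), so there is no rule changing /b/ to [v] before the LOC suffix.
The underlying segment must be /v/; voiced fricatives become stops word-finally, yielding [b] there.
From [mevɔ] the stem 'hand' is /mev/; word-finally this yields [meb].

[meb]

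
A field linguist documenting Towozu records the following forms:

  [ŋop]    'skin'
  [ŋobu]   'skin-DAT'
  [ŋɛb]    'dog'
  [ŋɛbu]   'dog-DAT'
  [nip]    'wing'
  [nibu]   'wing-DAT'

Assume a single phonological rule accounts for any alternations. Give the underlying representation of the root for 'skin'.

/ŋop/

'skin' shows [p] ~ [b] at the end of the stem ([ŋop] vs [ŋobu]).
If /b/ were underlying and a rule turned it into [p] in isolation, 'dog' would also alternate; but it has [b] in both [ŋɛb] and [ŋɛbu].
The alternation reflects intervocalic voicing: voiceless stops become voiced between vowels. /p/ is underlying.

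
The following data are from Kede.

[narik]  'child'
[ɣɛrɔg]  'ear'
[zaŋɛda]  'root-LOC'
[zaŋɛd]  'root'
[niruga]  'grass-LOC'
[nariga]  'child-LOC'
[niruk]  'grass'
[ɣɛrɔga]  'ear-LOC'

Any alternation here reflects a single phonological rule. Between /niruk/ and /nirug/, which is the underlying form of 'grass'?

The stem for 'grass' ends in [g] in [niruga] but [k] in [niruk].
But 'ear' keeps [g] in both environments ([ɣɛrɔga], [ɣɛrɔg]), so there is no rule changing /g/ to [k] in isolation.
The underlying segment must be /k/; voiceless stops become voiced between vowels, yielding [g] there.

/niruk/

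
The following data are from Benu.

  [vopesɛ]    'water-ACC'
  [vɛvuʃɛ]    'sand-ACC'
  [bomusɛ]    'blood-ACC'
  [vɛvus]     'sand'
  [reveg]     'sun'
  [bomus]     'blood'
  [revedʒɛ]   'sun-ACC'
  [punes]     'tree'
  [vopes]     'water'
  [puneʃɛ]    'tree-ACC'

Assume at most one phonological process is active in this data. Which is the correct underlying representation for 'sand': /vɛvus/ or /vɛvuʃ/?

'sand' shows [s] ~ [ʃ] at the end of the stem ([vɛvus] vs [vɛvuʃɛ]).
Compare 'blood', with invariant [s] in [bomus] and [bomusɛ]: an analysis with underlying /s/ and a rule producing [ʃ] before the ACC suffix would wrongly predict alternation here too.
Therefore /ʃ/ is basic and [s] is derived by depalatalization (palato-alveolar /dʒ/ and /ʃ/ become [g] and [s] when no front vowel follows).

/vɛvuʃ/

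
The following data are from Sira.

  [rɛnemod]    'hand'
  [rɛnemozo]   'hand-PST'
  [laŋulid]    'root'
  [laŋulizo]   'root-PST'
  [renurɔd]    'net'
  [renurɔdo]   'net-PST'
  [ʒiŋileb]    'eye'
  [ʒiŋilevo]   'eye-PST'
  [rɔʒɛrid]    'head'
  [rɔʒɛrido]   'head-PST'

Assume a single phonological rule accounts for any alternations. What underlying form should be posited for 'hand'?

The root 'hand' surfaces as [rɛnemod] and [rɛnemozo], with a stem-final [d] ~ [z] alternation.
If /d/ were underlying and a rule turned it into [z] before the PST suffix, 'head' would also alternate; but it has [d] in both [rɔʒɛrid] and [rɔʒɛrido].
So /z/ is underlying, and a rule of word-final hardening — voiced fricatives become stops word-finally — gives [d].

/rɛnemoz/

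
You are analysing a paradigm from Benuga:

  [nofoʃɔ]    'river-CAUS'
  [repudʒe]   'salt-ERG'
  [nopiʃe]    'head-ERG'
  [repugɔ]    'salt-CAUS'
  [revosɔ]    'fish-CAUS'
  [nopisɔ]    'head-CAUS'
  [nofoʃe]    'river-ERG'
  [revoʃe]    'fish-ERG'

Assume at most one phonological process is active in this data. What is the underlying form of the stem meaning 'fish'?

'fish' shows [s] ~ [ʃ] at the end of the stem ([revosɔ] vs [revoʃe]).
If /ʃ/ were underlying and a rule turned it into [s] before the CAUS suffix, 'river' would also alternate; but it has [ʃ] in both [nofoʃɔ] and [nofoʃe].
The underlying segment must be /s/; /g/ and /s/ become palato-alveolar [dʒ] and [ʃ] before a front vowel, yielding [ʃ] there.
So 'fish' = /revos/.

/revos/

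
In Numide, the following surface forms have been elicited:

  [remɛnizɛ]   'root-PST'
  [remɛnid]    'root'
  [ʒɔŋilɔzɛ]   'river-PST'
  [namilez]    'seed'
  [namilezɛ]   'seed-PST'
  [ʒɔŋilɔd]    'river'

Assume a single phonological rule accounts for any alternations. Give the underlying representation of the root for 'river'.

The root 'river' surfaces as [ʒɔŋilɔzɛ] and [ʒɔŋilɔd], with a stem-final [z] ~ [d] alternation.
If /z/ were underlying and a rule turned it into [d] in isolation, 'seed' would also alternate; but it has [z] in both [namilezɛ] and [namilez].
The alternation reflects intervocalic spirantization: voiced stops become fricatives between vowels. /d/ is underlying.
Hence 'river' is /ʒɔŋilɔd/ underlyingly.

/ʒɔŋilɔd/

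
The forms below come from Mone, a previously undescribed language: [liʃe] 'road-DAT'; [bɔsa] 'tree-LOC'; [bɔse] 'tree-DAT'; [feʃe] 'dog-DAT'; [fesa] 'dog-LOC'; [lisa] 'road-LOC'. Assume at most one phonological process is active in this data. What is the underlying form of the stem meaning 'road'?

The stem for 'road' ends in [ʃ] in [liʃe] but [s] in [lisa].
But 'tree' keeps [s] in both environments ([bɔse], [bɔsa]), so there is no rule changing /s/ to [ʃ] before the DAT suffix.
Therefore /ʃ/ is basic and [s] is derived by depalatalization (palato-alveolar /ʃ/ becomes [s] when no front vowel follows).
So 'road' = /liʃ/.

/liʃ/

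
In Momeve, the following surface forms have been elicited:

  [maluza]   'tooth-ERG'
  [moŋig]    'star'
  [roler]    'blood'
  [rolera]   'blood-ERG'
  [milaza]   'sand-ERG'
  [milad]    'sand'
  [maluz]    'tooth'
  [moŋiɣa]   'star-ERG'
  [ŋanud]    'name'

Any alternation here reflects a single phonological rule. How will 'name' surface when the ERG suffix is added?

[ŋanuza]

In [milaza] and [milad] the final segment of 'sand' alternates: [z] ~ [d].
But 'tooth' keeps [z] in both environments ([maluza], [maluz]), so there is no rule changing /z/ to [d] in isolation.
The underlying segment must be /d/; voiced stops become fricatives between vowels, yielding [z] there.
The one attested form of 'name', [ŋanud], shows underlying /ŋanud/. Applying the same rule between vowels gives [ŋanuza].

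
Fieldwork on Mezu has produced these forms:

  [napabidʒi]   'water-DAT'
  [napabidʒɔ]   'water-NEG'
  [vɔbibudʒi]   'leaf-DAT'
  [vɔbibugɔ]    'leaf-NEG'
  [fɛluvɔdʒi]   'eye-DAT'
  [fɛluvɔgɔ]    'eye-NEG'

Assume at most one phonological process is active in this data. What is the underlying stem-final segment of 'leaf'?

In [vɔbibudʒi] and [vɔbibugɔ] the final segment of 'leaf' alternates: [dʒ] ~ [g].
The stem 'water' ([napabidʒi], [napabidʒɔ]) shows [dʒ] unchanged in both environments, so [dʒ] cannot be basic with [g] derived before the NEG suffix.
Therefore /g/ is basic and [dʒ] is derived by palatalization before a front vowel (/g/ becomes palato-alveolar [dʒ] before a front vowel).

/g/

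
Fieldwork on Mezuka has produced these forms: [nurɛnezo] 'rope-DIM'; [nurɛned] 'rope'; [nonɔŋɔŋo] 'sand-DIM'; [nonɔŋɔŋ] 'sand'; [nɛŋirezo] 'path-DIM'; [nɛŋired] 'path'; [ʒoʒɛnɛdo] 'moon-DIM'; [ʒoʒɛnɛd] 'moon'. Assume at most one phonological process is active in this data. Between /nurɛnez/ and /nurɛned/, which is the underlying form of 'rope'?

/nurɛnez/

The root 'rope' surfaces as [nurɛnezo] and [nurɛned], with a stem-final [z] ~ [d] alternation.
If /d/ were underlying and a rule turned it into [z] before the DIM suffix, 'moon' would also alternate; but it has [d] in both [ʒoʒɛnɛdo] and [ʒoʒɛnɛd].
The alternation reflects word-final hardening: voiced fricatives become stops word-finally. /z/ is underlying.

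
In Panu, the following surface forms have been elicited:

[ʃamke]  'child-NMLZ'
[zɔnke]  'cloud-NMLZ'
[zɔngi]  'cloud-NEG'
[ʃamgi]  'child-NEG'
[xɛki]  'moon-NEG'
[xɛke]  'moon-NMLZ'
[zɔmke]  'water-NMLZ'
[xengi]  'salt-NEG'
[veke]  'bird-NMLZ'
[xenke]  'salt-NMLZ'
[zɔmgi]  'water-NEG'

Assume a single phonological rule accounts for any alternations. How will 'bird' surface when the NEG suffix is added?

The NEG suffix surfaces as [-gi] and [-ki], depending on the final segment of the stem.
The NMLZ suffix, which begins with [k], is invariant after every stem; so [k] is not altered by any rule here.
The NEG suffix is therefore /-gi/ underlyingly, with post-vocalic devoicing: voiced stops become voiceless after a vowel.
After 'bird', which ends in a vowel, the suffix surfaces as [-ki], giving [veki].

[veki]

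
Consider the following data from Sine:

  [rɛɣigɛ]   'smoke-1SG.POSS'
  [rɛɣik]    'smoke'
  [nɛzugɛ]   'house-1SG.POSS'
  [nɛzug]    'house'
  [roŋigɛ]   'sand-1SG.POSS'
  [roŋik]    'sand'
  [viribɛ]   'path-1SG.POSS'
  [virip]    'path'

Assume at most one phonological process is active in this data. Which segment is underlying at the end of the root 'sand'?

The root 'sand' surfaces as [roŋigɛ] and [roŋik], with a stem-final [g] ~ [k] alternation.
But 'house' keeps [g] in both environments ([nɛzugɛ], [nɛzug]), so there is no rule changing /g/ to [k] in isolation.
Therefore /k/ is basic and [g] is derived by intervocalic voicing (voiceless stops become voiced between vowels).

/k/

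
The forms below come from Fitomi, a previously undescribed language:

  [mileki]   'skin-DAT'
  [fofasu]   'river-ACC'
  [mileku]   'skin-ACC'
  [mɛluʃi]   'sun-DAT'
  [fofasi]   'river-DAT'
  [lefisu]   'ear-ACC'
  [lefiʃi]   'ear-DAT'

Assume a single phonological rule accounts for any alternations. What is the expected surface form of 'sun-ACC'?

In [lefiʃi] and [lefisu] the final segment of 'ear' alternates: [ʃ] ~ [s].
Compare 'river', with invariant [s] in [fofasi] and [fofasu]: an analysis with underlying /s/ and a rule producing [ʃ] before the DAT suffix would wrongly predict alternation here too.
So /ʃ/ is underlying, and a rule of depalatalization — palato-alveolar /ʃ/ becomes [s] when no front vowel follows — gives [s].
The one attested form of 'sun', [mɛluʃi], shows underlying /mɛluʃ/. Applying the same rule when no front vowel follows gives [mɛlusu].

[mɛlusu]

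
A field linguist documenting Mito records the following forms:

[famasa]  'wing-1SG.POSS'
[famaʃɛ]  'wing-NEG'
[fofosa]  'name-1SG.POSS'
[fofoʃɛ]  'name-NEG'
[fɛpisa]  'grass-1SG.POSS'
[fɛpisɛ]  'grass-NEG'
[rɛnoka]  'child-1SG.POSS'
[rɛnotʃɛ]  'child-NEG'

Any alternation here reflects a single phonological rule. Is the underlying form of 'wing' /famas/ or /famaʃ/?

'wing' shows [s] ~ [ʃ] at the end of the stem ([famasa] vs [famaʃɛ]).
Compare 'grass', with invariant [s] in [fɛpisa] and [fɛpisɛ]: an analysis with underlying /s/ and a rule producing [ʃ] before the NEG suffix would wrongly predict alternation here too.
So /ʃ/ is underlying, and a rule of depalatalization — palato-alveolar /tʃ/ and /ʃ/ become [k] and [s] when no front vowel follows — gives [s].

/famaʃ/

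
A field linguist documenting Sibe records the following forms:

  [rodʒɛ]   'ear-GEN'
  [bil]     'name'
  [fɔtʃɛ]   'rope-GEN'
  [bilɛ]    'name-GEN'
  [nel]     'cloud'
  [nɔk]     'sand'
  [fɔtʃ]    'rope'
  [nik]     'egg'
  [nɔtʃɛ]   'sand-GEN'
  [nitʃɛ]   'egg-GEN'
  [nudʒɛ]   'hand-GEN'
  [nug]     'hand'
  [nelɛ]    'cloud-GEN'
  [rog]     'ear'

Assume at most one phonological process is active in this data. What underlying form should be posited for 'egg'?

/nik/

The stem for 'egg' ends in [tʃ] in [nitʃɛ] but [k] in [nik].
But 'rope' keeps [tʃ] in both environments ([fɔtʃɛ], [fɔtʃ]), so there is no rule changing /tʃ/ to [k] in isolation.
The underlying segment must be /k/; /k/ and /g/ become palato-alveolar [tʃ] and [dʒ] before a front vowel, yielding [tʃ] there.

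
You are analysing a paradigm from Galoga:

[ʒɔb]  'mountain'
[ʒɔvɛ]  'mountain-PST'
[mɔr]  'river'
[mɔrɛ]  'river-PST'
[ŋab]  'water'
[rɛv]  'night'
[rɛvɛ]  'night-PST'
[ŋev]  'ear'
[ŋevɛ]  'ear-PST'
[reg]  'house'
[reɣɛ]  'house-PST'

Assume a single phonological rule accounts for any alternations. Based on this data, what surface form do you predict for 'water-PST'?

The stem for 'mountain' ends in [b] in [ʒɔb] but [v] in [ʒɔvɛ].
If /v/ were underlying and a rule turned it into [b] in isolation, 'ear' would also alternate; but it has [v] in both [ŋev] and [ŋevɛ].
So /b/ is underlying, and a rule of intervocalic spirantization — voiced stops become fricatives between vowels — gives [v].
From [ŋab] the stem 'water' is /ŋab/; between vowels this yields [ŋavɛ].

[ŋavɛ]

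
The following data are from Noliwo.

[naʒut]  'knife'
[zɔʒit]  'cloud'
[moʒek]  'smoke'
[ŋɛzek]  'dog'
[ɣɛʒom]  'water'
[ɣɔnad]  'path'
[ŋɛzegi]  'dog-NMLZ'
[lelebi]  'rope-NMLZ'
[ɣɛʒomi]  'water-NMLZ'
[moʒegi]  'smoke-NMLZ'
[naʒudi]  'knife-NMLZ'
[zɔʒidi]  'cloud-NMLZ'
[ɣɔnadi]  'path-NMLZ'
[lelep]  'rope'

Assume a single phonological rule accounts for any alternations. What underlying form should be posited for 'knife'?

In [naʒut] and [naʒudi] the final segment of 'knife' alternates: [t] ~ [d].
If /d/ were underlying and a rule turned it into [t] in isolation, 'path' would also alternate; but it has [d] in both [ɣɔnad] and [ɣɔnadi].
So /t/ is underlying, and a rule of intervocalic voicing — voiceless stops become voiced between vowels — gives [d].

/naʒut/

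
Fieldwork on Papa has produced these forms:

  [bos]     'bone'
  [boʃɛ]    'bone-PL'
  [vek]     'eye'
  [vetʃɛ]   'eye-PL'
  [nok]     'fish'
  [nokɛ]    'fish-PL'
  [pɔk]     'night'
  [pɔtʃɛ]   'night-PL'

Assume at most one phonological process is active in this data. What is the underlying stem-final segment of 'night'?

'night' shows [k] ~ [tʃ] at the end of the stem ([pɔk] vs [pɔtʃɛ]).
The stem 'fish' ([nok], [nokɛ]) shows [k] unchanged in both environments, so [k] cannot be basic with [tʃ] derived before the PL suffix.
Therefore /tʃ/ is basic and [k] is derived by depalatalization (palato-alveolar /tʃ/ and /ʃ/ become [k] and [s] when no front vowel follows).

/tʃ/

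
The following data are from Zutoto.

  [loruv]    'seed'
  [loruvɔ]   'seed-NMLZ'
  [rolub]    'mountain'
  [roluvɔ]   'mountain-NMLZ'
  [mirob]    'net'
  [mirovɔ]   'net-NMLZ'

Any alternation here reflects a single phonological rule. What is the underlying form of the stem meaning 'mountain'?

/rolub/

The root 'mountain' surfaces as [rolub] and [roluvɔ], with a stem-final [b] ~ [v] alternation.
But 'seed' keeps [v] in both environments ([loruv], [loruvɔ]), so there is no rule changing /v/ to [b] in isolation.
The underlying segment must be /b/; voiced stops become fricatives between vowels, yielding [v] there.
The underlying form of 'mountain' is therefore /rolub/.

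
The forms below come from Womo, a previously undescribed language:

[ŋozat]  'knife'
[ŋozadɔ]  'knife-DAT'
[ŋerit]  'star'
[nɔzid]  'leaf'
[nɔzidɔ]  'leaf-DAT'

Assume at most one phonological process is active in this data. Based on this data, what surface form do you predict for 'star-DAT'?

The root 'knife' surfaces as [ŋozat] and [ŋozadɔ], with a stem-final [t] ~ [d] alternation.
Compare 'leaf', with invariant [d] in [nɔzid] and [nɔzidɔ]: an analysis with underlying /d/ and a rule producing [t] in isolation would wrongly predict alternation here too.
The alternation reflects intervocalic voicing: voiceless stops become voiced between vowels. /t/ is underlying.
The one attested form of 'star', [ŋerit], shows underlying /ŋerit/. Applying the same rule between vowels gives [ŋeridɔ].

[ŋeridɔ]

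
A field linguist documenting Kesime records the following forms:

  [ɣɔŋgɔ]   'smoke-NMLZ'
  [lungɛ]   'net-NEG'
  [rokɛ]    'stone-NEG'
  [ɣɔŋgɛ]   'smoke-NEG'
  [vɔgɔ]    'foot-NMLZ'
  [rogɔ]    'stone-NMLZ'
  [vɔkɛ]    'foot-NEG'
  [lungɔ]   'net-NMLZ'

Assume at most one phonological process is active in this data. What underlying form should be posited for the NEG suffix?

The NEG morpheme has two allomorphs, [-gɛ] and [-kɛ].
By contrast the NMLZ suffix keeps its initial [g] throughout — that segment must be underlying.
The NEG suffix is therefore /-kɛ/ underlyingly, with post-nasal voicing: voiceless stops become voiced after a nasal.

/-kɛ/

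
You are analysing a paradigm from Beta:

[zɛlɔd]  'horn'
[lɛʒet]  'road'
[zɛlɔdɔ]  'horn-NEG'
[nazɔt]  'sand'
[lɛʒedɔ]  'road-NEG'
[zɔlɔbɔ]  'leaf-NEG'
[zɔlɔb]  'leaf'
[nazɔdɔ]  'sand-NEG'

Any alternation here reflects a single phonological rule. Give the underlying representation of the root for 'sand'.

/nazɔt/

'sand' shows [t] ~ [d] at the end of the stem ([nazɔt] vs [nazɔdɔ]).
If /d/ were underlying and a rule turned it into [t] in isolation, 'horn' would also alternate; but it has [d] in both [zɛlɔd] and [zɛlɔdɔ].
So /t/ is underlying, and a rule of intervocalic voicing — voiceless stops become voiced between vowels — gives [d].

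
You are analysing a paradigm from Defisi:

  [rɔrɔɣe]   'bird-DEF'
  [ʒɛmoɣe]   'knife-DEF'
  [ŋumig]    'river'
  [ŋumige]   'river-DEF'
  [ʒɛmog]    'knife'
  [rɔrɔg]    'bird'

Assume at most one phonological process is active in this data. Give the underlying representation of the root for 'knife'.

The stem for 'knife' ends in [g] in [ʒɛmog] but [ɣ] in [ʒɛmoɣe].
The stem 'river' ([ŋumig], [ŋumige]) shows [g] unchanged in both environments, so [g] cannot be basic with [ɣ] derived before the DEF suffix.
So /ɣ/ is underlying, and a rule of word-final hardening — voiced fricatives become stops word-finally — gives [g].
Hence 'knife' is /ʒɛmoɣ/ underlyingly.

/ʒɛmoɣ/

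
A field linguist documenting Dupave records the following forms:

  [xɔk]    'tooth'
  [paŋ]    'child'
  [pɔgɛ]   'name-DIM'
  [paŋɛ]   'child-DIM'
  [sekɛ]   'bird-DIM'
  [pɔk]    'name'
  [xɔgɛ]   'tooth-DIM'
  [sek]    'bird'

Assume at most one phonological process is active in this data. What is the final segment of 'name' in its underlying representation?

/g/

In [pɔgɛ] and [pɔk] the final segment of 'name' alternates: [g] ~ [k].
The stem 'bird' ([sekɛ], [sek]) shows [k] unchanged in both environments, so [k] cannot be basic with [g] derived before the DIM suffix.
The alternation reflects word-final obstruent devoicing: voiced obstruents become voiceless word-finally. /g/ is underlying.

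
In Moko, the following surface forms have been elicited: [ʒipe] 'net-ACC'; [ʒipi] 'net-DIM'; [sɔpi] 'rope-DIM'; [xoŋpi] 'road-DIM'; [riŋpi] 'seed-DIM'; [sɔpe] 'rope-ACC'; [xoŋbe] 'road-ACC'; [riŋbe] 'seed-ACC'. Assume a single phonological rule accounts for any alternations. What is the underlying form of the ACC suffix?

The ACC morpheme has two allomorphs, [-be] and [-pe].
By contrast the DIM suffix keeps its initial [p] throughout — that segment must be underlying.
So the underlying form is /-be/, and voiced stops become voiceless after a vowel.

/-be/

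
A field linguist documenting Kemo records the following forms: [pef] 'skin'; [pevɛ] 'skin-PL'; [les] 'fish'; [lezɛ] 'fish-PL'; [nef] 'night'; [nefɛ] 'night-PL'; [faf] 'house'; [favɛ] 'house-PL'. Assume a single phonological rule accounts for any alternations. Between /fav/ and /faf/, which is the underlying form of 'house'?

/fav/

'house' shows [f] ~ [v] at the end of the stem ([faf] vs [favɛ]).
If /f/ were underlying and a rule turned it into [v] before the PL suffix, 'night' would also alternate; but it has [f] in both [nef] and [nefɛ].
The underlying segment must be /v/; voiced obstruents become voiceless word-finally, yielding [f] there.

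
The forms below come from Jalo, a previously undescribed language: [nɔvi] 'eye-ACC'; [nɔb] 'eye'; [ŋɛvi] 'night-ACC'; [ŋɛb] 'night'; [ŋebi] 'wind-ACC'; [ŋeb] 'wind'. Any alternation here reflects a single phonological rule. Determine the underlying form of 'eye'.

The root 'eye' surfaces as [nɔvi] and [nɔb], with a stem-final [v] ~ [b] alternation.
Compare 'wind', with invariant [b] in [ŋebi] and [ŋeb]: an analysis with underlying /b/ and a rule producing [v] before the ACC suffix would wrongly predict alternation here too.
Therefore /v/ is basic and [b] is derived by word-final hardening (voiced fricatives become stops word-finally).

/nɔv/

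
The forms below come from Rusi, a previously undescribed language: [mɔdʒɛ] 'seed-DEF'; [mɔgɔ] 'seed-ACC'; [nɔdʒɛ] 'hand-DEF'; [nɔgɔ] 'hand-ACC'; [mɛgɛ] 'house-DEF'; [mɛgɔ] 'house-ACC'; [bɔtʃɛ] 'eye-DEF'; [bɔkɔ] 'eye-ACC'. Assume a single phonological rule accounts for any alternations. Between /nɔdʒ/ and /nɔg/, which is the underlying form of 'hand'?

/nɔdʒ/

In [nɔdʒɛ] and [nɔgɔ] the final segment of 'hand' alternates: [dʒ] ~ [g].
But 'house' keeps [g] in both environments ([mɛgɛ], [mɛgɔ]), so there is no rule changing /g/ to [dʒ] before the DEF suffix.
The underlying segment must be /dʒ/; palato-alveolar /tʃ/ and /dʒ/ become [k] and [g] when no front vowel follows, yielding [g] there.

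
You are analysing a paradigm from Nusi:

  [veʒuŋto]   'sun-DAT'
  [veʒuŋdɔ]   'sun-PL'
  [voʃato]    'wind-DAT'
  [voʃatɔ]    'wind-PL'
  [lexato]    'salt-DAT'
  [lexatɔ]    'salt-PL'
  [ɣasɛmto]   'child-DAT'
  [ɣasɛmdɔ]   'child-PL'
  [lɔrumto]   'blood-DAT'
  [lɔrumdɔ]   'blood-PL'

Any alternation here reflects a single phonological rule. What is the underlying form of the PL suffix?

The PL suffix surfaces as [-dɔ] and [-tɔ], depending on the final segment of the stem.
The DAT suffix, which begins with [t], is invariant after every stem; so [t] is not altered by any rule here.
So the underlying form is /-dɔ/, and voiced stops become voiceless after a vowel.

/-dɔ/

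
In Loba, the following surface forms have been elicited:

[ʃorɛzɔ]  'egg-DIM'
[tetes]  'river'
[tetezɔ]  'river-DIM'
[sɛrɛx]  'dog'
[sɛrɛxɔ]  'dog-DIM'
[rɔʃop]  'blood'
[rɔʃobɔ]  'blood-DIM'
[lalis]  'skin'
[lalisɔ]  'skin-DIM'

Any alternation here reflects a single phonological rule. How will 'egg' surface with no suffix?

'river' shows [s] ~ [z] at the end of the stem ([tetes] vs [tetezɔ]).
If /s/ were underlying and a rule turned it into [z] before the DIM suffix, 'skin' would also alternate; but it has [s] in both [lalis] and [lalisɔ].
Therefore /z/ is basic and [s] is derived by word-final obstruent devoicing (voiced obstruents become voiceless word-finally).
From [ʃorɛzɔ] the stem 'egg' is /ʃorɛz/; word-finally this yields [ʃorɛs].

[ʃorɛs]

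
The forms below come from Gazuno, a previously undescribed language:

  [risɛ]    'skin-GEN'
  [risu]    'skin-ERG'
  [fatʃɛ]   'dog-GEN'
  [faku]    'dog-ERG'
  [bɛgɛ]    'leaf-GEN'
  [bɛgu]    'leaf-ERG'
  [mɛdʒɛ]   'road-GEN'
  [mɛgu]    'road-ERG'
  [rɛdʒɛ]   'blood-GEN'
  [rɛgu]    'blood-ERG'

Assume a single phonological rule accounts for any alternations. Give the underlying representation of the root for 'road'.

In [mɛdʒɛ] and [mɛgu] the final segment of 'road' alternates: [dʒ] ~ [g].
The stem 'leaf' ([bɛgɛ], [bɛgu]) shows [g] unchanged in both environments, so [g] cannot be basic with [dʒ] derived before the GEN suffix.
Therefore /dʒ/ is basic and [g] is derived by depalatalization (palato-alveolar /tʃ/ and /dʒ/ become [k] and [g] when no front vowel follows).
Hence 'road' is /mɛdʒ/ underlyingly.

/mɛdʒ/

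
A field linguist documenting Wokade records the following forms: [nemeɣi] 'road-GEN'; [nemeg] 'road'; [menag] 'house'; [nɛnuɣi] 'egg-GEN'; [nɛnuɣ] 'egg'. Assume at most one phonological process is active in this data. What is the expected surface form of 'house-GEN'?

[menaɣi]

'road' shows [ɣ] ~ [g] at the end of the stem ([nemeɣi] vs [nemeg]).
Compare 'egg', with invariant [ɣ] in [nɛnuɣi] and [nɛnuɣ]: an analysis with underlying /ɣ/ and a rule producing [g] in isolation would wrongly predict alternation here too.
The underlying segment must be /g/; voiced stops become fricatives between vowels, yielding [ɣ] there.
The one attested form of 'house', [menag], shows underlying /menag/. Applying the same rule between vowels gives [menaɣi].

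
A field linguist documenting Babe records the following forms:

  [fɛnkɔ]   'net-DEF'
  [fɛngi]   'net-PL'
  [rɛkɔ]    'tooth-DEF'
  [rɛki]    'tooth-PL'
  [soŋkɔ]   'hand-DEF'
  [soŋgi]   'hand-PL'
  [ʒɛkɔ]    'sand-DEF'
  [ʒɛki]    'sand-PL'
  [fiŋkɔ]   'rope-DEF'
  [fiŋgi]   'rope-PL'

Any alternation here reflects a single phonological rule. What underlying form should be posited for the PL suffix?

The PL morpheme has two allomorphs, [-gi] and [-ki].
The DEF suffix, which begins with [k], is invariant after every stem; so [k] is not altered by any rule here.
So the underlying form is /-gi/, and voiced stops become voiceless after a vowel.

/-gi/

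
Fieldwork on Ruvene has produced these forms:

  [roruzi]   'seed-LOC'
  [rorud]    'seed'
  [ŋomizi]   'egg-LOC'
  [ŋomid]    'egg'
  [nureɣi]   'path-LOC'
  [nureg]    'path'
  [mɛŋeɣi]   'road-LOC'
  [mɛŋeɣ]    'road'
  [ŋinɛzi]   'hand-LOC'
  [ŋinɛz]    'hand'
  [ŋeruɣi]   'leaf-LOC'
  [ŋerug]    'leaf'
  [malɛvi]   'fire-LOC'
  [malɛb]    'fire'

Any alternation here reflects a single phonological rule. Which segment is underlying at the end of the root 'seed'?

/d/

'seed' shows [z] ~ [d] at the end of the stem ([roruzi] vs [rorud]).
The stem 'hand' ([ŋinɛzi], [ŋinɛz]) shows [z] unchanged in both environments, so [z] cannot be basic with [d] derived in isolation.
So /d/ is underlying, and a rule of intervocalic spirantization — voiced stops become fricatives between vowels — gives [z].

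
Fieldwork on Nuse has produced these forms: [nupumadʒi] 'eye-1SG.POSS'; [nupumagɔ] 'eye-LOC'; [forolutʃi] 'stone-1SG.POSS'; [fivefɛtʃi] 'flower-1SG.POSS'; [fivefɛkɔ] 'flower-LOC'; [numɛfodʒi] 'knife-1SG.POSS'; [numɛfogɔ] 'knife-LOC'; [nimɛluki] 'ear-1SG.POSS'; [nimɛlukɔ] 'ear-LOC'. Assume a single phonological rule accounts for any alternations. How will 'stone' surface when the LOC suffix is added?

The stem for 'flower' ends in [tʃ] in [fivefɛtʃi] but [k] in [fivefɛkɔ].
If /k/ were underlying and a rule turned it into [tʃ] before the 1SG.POSS suffix, 'ear' would also alternate; but it has [k] in both [nimɛluki] and [nimɛlukɔ].
The alternation reflects depalatalization: palato-alveolar /tʃ/ and /dʒ/ become [k] and [g] when no front vowel follows. /tʃ/ is underlying.
The one attested form of 'stone', [forolutʃi], shows underlying /forolutʃ/. Applying the same rule when no front vowel follows gives [forolukɔ].

[forolukɔ]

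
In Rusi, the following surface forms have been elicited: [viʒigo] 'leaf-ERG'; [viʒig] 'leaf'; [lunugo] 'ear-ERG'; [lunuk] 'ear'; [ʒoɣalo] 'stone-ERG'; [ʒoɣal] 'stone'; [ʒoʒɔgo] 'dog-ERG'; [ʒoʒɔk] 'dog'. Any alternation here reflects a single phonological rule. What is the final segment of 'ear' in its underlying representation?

The root 'ear' surfaces as [lunugo] and [lunuk], with a stem-final [g] ~ [k] alternation.
The stem 'leaf' ([viʒigo], [viʒig]) shows [g] unchanged in both environments, so [g] cannot be basic with [k] derived in isolation.
So /k/ is underlying, and a rule of intervocalic voicing — voiceless stops become voiced between vowels — gives [g].

/k/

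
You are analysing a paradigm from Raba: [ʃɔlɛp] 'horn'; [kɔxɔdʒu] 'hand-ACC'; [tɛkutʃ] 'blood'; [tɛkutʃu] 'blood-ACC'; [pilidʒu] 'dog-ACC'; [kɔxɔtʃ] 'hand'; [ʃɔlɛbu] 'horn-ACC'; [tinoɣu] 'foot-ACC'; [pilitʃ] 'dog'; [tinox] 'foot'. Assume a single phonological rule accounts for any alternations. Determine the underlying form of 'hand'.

The root 'hand' surfaces as [kɔxɔdʒu] and [kɔxɔtʃ], with a stem-final [dʒ] ~ [tʃ] alternation.
If /tʃ/ were underlying and a rule turned it into [dʒ] before the ACC suffix, 'blood' would also alternate; but it has [tʃ] in both [tɛkutʃu] and [tɛkutʃ].
Therefore /dʒ/ is basic and [tʃ] is derived by word-final obstruent devoicing (voiced obstruents become voiceless word-finally).

/kɔxɔdʒ/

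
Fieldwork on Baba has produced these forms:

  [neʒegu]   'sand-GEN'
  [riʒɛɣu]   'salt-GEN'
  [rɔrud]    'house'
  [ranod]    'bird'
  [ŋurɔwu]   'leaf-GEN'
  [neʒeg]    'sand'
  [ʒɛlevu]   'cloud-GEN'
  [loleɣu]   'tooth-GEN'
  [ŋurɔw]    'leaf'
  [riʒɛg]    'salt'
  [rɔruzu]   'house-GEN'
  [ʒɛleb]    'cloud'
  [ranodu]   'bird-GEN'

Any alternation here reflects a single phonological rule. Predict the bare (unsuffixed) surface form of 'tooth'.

[loleg]

'salt' shows [ɣ] ~ [g] at the end of the stem ([riʒɛɣu] vs [riʒɛg]).
The stem 'sand' ([neʒegu], [neʒeg]) shows [g] unchanged in both environments, so [g] cannot be basic with [ɣ] derived before the GEN suffix.
The alternation reflects word-final hardening: voiced fricatives become stops word-finally. /ɣ/ is underlying.
The one attested form of 'tooth', [loleɣu], shows underlying /loleɣ/. Applying the same rule word-finally gives [loleg].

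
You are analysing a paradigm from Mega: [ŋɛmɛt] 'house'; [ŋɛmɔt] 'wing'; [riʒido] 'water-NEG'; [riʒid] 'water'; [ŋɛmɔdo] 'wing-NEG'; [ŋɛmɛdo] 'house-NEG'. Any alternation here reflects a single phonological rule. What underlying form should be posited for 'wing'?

In [ŋɛmɔt] and [ŋɛmɔdo] the final segment of 'wing' alternates: [t] ~ [d].
If /d/ were underlying and a rule turned it into [t] in isolation, 'water' would also alternate; but it has [d] in both [riʒid] and [riʒido].
The alternation reflects intervocalic voicing: voiceless stops become voiced between vowels. /t/ is underlying.
The underlying form of 'wing' is therefore /ŋɛmɔt/.

/ŋɛmɔt/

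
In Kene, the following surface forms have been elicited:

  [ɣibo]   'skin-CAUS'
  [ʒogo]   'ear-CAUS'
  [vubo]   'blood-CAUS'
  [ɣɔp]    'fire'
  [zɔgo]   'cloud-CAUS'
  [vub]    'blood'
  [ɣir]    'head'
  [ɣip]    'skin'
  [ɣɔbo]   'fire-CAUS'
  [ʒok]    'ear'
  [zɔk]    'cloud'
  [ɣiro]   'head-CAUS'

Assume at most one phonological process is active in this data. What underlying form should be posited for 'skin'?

In [ɣibo] and [ɣip] the final segment of 'skin' alternates: [b] ~ [p].
Compare 'blood', with invariant [b] in [vubo] and [vub]: an analysis with underlying /b/ and a rule producing [p] in isolation would wrongly predict alternation here too.
Therefore /p/ is basic and [b] is derived by intervocalic voicing (voiceless stops become voiced between vowels).
The underlying form of 'skin' is therefore /ɣip/.

/ɣip/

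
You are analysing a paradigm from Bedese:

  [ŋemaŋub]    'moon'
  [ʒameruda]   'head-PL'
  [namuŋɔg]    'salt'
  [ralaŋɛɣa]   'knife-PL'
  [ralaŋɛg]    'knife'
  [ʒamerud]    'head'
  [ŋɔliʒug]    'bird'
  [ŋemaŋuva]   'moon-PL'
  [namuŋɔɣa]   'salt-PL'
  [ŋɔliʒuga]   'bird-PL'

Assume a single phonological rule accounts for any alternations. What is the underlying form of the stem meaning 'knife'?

The root 'knife' surfaces as [ralaŋɛɣa] and [ralaŋɛg], with a stem-final [ɣ] ~ [g] alternation.
Compare 'bird', with invariant [g] in [ŋɔliʒuga] and [ŋɔliʒug]: an analysis with underlying /g/ and a rule producing [ɣ] before the PL suffix would wrongly predict alternation here too.
The underlying segment must be /ɣ/; voiced fricatives become stops word-finally, yielding [g] there.

/ralaŋɛɣ/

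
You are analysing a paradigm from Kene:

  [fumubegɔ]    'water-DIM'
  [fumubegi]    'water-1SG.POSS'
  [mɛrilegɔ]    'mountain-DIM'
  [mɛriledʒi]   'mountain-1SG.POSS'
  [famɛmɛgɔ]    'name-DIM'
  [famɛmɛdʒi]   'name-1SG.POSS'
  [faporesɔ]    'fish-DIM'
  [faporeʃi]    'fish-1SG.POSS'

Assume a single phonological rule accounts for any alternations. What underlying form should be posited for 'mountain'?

The root 'mountain' surfaces as [mɛrilegɔ] and [mɛriledʒi], with a stem-final [g] ~ [dʒ] alternation.
But 'water' keeps [g] in both environments ([fumubegɔ], [fumubegi]), so there is no rule changing /g/ to [dʒ] before the 1SG.POSS suffix.
So /dʒ/ is underlying, and a rule of depalatalization — palato-alveolar /dʒ/ and /ʃ/ become [g] and [s] when no front vowel follows — gives [g].
The underlying form of 'mountain' is therefore /mɛriledʒ/.

/mɛriledʒ/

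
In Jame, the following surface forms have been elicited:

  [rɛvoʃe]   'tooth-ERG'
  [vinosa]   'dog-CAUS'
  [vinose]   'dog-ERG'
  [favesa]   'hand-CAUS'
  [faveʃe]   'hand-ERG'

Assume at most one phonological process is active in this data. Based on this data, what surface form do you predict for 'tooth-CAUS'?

'hand' shows [s] ~ [ʃ] at the end of the stem ([favesa] vs [faveʃe]).
Compare 'dog', with invariant [s] in [vinosa] and [vinose]: an analysis with underlying /s/ and a rule producing [ʃ] before the ERG suffix would wrongly predict alternation here too.
The underlying segment must be /ʃ/; palato-alveolar /ʃ/ becomes [s] when no front vowel follows, yielding [s] there.
From [rɛvoʃe] the stem 'tooth' is /rɛvoʃ/; when no front vowel follows this yields [rɛvosa].

[rɛvosa]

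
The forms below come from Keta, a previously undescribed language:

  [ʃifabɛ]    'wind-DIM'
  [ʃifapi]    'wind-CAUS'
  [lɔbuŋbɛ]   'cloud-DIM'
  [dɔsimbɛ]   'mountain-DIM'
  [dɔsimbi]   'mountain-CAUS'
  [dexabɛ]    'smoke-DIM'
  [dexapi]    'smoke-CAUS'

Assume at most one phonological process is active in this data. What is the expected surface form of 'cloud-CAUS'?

The CAUS suffix surfaces as [-bi] and [-pi], depending on the final segment of the stem.
By contrast the DIM suffix keeps its initial [b] throughout — that segment must be underlying.
So the underlying form is /-pi/, and voiceless stops become voiced after a nasal.
After 'cloud', which ends in a nasal, the suffix surfaces as [-bi], giving [lɔbuŋbi].

[lɔbuŋbi]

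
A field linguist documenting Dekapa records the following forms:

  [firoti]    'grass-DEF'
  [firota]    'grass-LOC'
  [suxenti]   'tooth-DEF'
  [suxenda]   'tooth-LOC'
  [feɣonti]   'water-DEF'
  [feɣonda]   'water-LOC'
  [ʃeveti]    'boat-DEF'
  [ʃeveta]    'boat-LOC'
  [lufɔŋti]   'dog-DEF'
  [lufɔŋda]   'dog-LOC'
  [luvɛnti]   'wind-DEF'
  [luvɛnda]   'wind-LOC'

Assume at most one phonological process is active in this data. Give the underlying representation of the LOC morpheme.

The LOC suffix surfaces as [-da] and [-ta], depending on the final segment of the stem.
By contrast the DEF suffix keeps its initial [t] throughout — that segment must be underlying.
So the underlying form is /-da/, and voiced stops become voiceless after a vowel.

/-da/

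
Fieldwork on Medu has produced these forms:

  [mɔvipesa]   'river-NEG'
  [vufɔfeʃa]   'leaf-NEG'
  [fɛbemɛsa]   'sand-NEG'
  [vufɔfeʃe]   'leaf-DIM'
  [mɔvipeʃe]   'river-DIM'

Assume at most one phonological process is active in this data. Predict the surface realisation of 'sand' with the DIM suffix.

[fɛbemɛʃe]

The root 'river' surfaces as [mɔvipesa] and [mɔvipeʃe], with a stem-final [s] ~ [ʃ] alternation.
Compare 'leaf', with invariant [ʃ] in [vufɔfeʃa] and [vufɔfeʃe]: an analysis with underlying /ʃ/ and a rule producing [s] before the NEG suffix would wrongly predict alternation here too.
Therefore /s/ is basic and [ʃ] is derived by palatalization before a front vowel (/s/ becomes palato-alveolar [ʃ] before a front vowel).
From [fɛbemɛsa] the stem 'sand' is /fɛbemɛs/; before a front vowel this yields [fɛbemɛʃe].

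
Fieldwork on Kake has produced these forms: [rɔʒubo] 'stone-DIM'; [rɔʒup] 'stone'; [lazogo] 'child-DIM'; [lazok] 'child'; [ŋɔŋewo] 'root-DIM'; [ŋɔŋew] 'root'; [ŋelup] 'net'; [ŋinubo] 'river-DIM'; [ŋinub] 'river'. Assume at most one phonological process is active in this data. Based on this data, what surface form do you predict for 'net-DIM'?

[ŋelubo]

'stone' shows [b] ~ [p] at the end of the stem ([rɔʒubo] vs [rɔʒup]).
But 'river' keeps [b] in both environments ([ŋinubo], [ŋinub]), so there is no rule changing /b/ to [p] in isolation.
Therefore /p/ is basic and [b] is derived by intervocalic voicing (voiceless stops become voiced between vowels).
The one attested form of 'net', [ŋelup], shows underlying /ŋelup/. Applying the same rule between vowels gives [ŋelubo].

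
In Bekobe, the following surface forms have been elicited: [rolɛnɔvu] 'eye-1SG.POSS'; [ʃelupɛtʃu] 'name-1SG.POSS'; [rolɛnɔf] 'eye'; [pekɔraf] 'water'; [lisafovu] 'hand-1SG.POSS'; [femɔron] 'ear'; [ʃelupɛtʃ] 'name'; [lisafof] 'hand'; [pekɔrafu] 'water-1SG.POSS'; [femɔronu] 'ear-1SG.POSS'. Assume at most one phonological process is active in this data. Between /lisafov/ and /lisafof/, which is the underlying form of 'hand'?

/lisafov/

The stem for 'hand' ends in [f] in [lisafof] but [v] in [lisafovu].
The stem 'water' ([pekɔraf], [pekɔrafu]) shows [f] unchanged in both environments, so [f] cannot be basic with [v] derived before the 1SG.POSS suffix.
Therefore /v/ is basic and [f] is derived by word-final obstruent devoicing (voiced obstruents become voiceless word-finally).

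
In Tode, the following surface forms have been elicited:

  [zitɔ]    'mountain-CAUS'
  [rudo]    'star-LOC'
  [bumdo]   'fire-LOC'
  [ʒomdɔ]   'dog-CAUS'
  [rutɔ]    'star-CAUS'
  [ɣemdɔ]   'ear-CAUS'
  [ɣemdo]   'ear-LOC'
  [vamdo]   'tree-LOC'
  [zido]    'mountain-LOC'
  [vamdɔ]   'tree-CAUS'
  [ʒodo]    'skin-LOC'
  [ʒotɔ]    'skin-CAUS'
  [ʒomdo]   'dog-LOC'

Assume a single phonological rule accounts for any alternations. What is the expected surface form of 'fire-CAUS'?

The CAUS suffix surfaces as [-dɔ] and [-tɔ], depending on the final segment of the stem.
By contrast the LOC suffix keeps its initial [d] throughout — that segment must be underlying.
The CAUS suffix is therefore /-tɔ/ underlyingly, with post-nasal voicing: voiceless stops become voiced after a nasal.
After 'fire', which ends in a nasal, the suffix surfaces as [-dɔ], giving [bumdɔ].

[bumdɔ]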